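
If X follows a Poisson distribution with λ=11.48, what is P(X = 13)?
0.099831

We have X ~ Poisson(λ=11.48).

For a Poisson distribution, the PMF gives us the probability of each outcome.

Using the PMF formula:
P(X = 13) = 0.099831

Rounded to 4 decimal places: 0.0998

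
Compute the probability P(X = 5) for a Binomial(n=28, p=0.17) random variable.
0.192090

We have X ~ Binomial(n=28, p=0.17).

For a Binomial distribution, the PMF gives us the probability of each outcome.

Using the PMF formula:
P(X = 5) = 0.192090

Rounded to 4 decimal places: 0.1921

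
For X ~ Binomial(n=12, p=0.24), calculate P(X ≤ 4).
0.862306

We have X ~ Binomial(n=12, p=0.24).

The CDF gives us P(X ≤ k).

Using the CDF:
P(X ≤ 4) = 0.862306

This means there's approximately a 86.2% chance that X is at most 4.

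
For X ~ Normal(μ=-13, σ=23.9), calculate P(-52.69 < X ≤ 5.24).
0.728932

We have X ~ Normal(μ=-13, σ=23.9).

To find P(-52.69 < X ≤ 5.24), we use:
P(-52.69 < X ≤ 5.24) = P(X ≤ 5.24) - P(X ≤ -52.69)
                 = F(5.24) - F(-52.69)
                 = 0.777322 - 0.048390
                 = 0.728932

So there's approximately a 72.9% chance that X falls in this range.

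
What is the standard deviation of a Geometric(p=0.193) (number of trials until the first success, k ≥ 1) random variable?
4.6546

We have X ~ Geometric(p=0.193) (number of trials until the first success, k ≥ 1).

For a Geometric distribution with p=0.193 (number of trials until the first success, k ≥ 1):
σ = √Var(X) = 4.6546

The standard deviation is the square root of the variance.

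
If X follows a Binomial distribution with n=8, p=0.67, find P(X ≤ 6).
0.799390

We have X ~ Binomial(n=8, p=0.67).

The CDF gives us P(X ≤ k).

Using the CDF:
P(X ≤ 6) = 0.799390

This means there's approximately a 79.9% chance that X is at most 6.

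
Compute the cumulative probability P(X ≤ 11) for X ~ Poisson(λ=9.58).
0.743404

We have X ~ Poisson(λ=9.58).

The CDF gives us P(X ≤ k).

Using the CDF:
P(X ≤ 11) = 0.743404

This means there's approximately a 74.3% chance that X is at most 11.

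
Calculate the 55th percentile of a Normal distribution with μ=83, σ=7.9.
83.9927

We have X ~ Normal(μ=83, σ=7.9).

We want to find x such that P(X ≤ x) = 0.55.

This is the 55th percentile, which means 55% of values fall below this point.

Using the inverse CDF (quantile function):
x = F⁻¹(0.55) = 83.9927

Verification: P(X ≤ 83.9927) = 0.55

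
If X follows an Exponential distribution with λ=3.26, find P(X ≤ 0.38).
0.710268

We have X ~ Exponential(λ=3.26).

The CDF gives us P(X ≤ k).

Using the CDF:
P(X ≤ 0.38) = 0.710268

This means there's approximately a 71.0% chance that X is at most 0.38.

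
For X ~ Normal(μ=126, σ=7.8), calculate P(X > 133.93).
0.154656

We have X ~ Normal(μ=126, σ=7.8).

P(X > 133.93) = 1 - P(X ≤ 133.93)
                = 1 - F(133.93)
                = 1 - 0.845344
                = 0.154656

So there's approximately a 15.5% chance that X exceeds 133.93.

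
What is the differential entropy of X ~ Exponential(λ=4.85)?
-0.5790 nats

We have X ~ Exponential(λ=4.85).

The differential entropy measures the uncertainty or information content of the distribution.

For an Exponential distribution with λ=4.85:
h(X) = -0.5790 nats

(In bits, this would be -0.8353 bits.)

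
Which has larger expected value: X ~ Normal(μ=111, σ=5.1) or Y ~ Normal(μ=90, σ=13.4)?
X has larger mean (111.0000 > 90.0000)

Compute the expected value for each distribution:

X ~ Normal(μ=111, σ=5.1):
E[X] = 111.0000

Y ~ Normal(μ=90, σ=13.4):
E[Y] = 90.0000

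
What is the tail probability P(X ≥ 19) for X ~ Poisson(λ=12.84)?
0.063675

We have X ~ Poisson(λ=12.84).

For discrete distributions, P(X ≥ 19) = 1 - P(X ≤ 18).

P(X ≤ 18) = 0.936325
P(X ≥ 19) = 1 - 0.936325 = 0.063675

So there's approximately a 6.4% chance that X is at least 19.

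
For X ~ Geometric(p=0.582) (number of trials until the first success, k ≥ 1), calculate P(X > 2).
0.174724

We have X ~ Geometric(p=0.582) (number of trials until the first success, k ≥ 1).

P(X > 2) = 1 - P(X ≤ 2)
                = 1 - F(2)
                = 1 - 0.825276
                = 0.174724

So there's approximately a 17.5% chance that X exceeds 2.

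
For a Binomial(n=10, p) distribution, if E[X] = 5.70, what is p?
p = 0.57

For a Binomial(n, p) distribution:
E[X] = n × p

Given n = 10 and E[X] = 5.70:
5.70 = 10 × p
p = 5.70 / 10 = 0.57

Verification: Binomial(10, 0.57) has E[X] = 5.70 ✓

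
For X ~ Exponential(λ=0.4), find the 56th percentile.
2.0525

We have X ~ Exponential(λ=0.4).

We want to find x such that P(X ≤ x) = 0.56.

This is the 56th percentile, which means 56% of values fall below this point.

Using the inverse CDF (quantile function):
x = F⁻¹(0.56) = 2.0525

Verification: P(X ≤ 2.0525) = 0.56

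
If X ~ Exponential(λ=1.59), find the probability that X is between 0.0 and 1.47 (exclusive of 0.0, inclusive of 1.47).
0.903412

We have X ~ Exponential(λ=1.59).

To find P(0.0 < X ≤ 1.47), we use:
P(0.0 < X ≤ 1.47) = P(X ≤ 1.47) - P(X ≤ 0.0)
                 = F(1.47) - F(0.0)
                 = 0.903412 - 0.000000
                 = 0.903412

So there's approximately a 90.3% chance that X falls in this range.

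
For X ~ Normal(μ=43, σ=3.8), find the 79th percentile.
46.0644

We have X ~ Normal(μ=43, σ=3.8).

We want to find x such that P(X ≤ x) = 0.79.

This is the 79th percentile, which means 79% of values fall below this point.

Using the inverse CDF (quantile function):
x = F⁻¹(0.79) = 46.0644

Verification: P(X ≤ 46.0644) = 0.79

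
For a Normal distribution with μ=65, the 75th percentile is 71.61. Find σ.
σ = 9.8000

For X ~ Normal(μ, σ), the p-th percentile satisfies x = μ + z_p × σ,
where z_p = Φ⁻¹(p) is the standard normal quantile.

Step 1: z_{0.75} = Φ⁻¹(0.75) = 0.6745

Step 2: Solve for σ:
71.61 = 65 + 0.6745 × σ
σ = (71.61 - 65) / 0.6745
σ = 6.61 / 0.6745
σ = 9.8000

Verification: μ + z × σ = 65 + 0.6745 × 9.8000 = 71.61 ✓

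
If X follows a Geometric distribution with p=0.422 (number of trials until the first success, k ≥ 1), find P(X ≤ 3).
0.806899

We have X ~ Geometric(p=0.422) (number of trials until the first success, k ≥ 1).

The CDF gives us P(X ≤ k).

Using the CDF:
P(X ≤ 3) = 0.806899

This means there's approximately a 80.7% chance that X is at most 3.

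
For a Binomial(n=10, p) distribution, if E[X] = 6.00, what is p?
p = 0.6

For a Binomial(n, p) distribution:
E[X] = n × p

Given n = 10 and E[X] = 6.00:
6.00 = 10 × p
p = 6.00 / 10 = 0.6

Verification: Binomial(10, 0.6) has E[X] = 6.00 ✓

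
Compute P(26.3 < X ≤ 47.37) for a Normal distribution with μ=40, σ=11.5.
0.622429

We have X ~ Normal(μ=40, σ=11.5).

To find P(26.3 < X ≤ 47.37), we use:
P(26.3 < X ≤ 47.37) = P(X ≤ 47.37) - P(X ≤ 26.3)
                 = F(47.37) - F(26.3)
                 = 0.739196 - 0.116767
                 = 0.622429

So there's approximately a 62.2% chance that X falls in this range.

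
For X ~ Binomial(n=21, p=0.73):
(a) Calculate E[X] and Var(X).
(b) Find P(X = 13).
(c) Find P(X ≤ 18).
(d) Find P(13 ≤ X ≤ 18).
(a) E[X] = 15.3300, Var(X) = 4.1391
(b) P(X = 13) = 0.096084
(c) P(X ≤ 18) = 0.949446
(d) P(13 ≤ X ≤ 18) = 0.863473

We have X ~ Binomial(n=21, p=0.73).

(a) Moments:
E[X] = 15.3300
Var(X) = 4.1391
σ = √Var(X) = 2.0345

(b) Point probability using PMF:
P(X = 13) = 0.096084

(c) Cumulative probability using CDF:
P(X ≤ 18) = F(18) = 0.949446

(d) Range probability:
P(13 ≤ X ≤ 18) = P(X ≤ 18) - P(X ≤ 12)
                   = F(18) - F(12)
                   = 0.949446 - 0.085973
                   = 0.863473

This means approximately 86.3% of outcomes fall in the interval [13, 18].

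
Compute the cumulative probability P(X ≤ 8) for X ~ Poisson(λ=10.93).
0.238260

We have X ~ Poisson(λ=10.93).

The CDF gives us P(X ≤ k).

Using the CDF:
P(X ≤ 8) = 0.238260

This means there's approximately a 23.8% chance that X is at most 8.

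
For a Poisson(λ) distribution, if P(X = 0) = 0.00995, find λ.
λ = 4.6102

For a Poisson(λ) distribution, the PMF at 0 is:
P(X = 0) = λ^0 e^(-λ) / 0! = e^(-λ)

Given P(X = 0) = 0.00995:
e^(-λ) = 0.00995
-λ = ln(0.00995)
λ = -ln(0.00995) = 4.6102

Verification: e^(-4.6102) = 0.00995 ✓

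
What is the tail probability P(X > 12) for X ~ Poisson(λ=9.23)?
0.141598

We have X ~ Poisson(λ=9.23).

P(X > 12) = 1 - P(X ≤ 12)
                = 1 - F(12)
                = 1 - 0.858402
                = 0.141598

So there's approximately a 14.2% chance that X exceeds 12.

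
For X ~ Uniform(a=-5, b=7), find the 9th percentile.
-3.9200

We have X ~ Uniform(a=-5, b=7).

We want to find x such that P(X ≤ x) = 0.09.

This is the 9th percentile, which means 9% of values fall below this point.

Using the inverse CDF (quantile function):
x = F⁻¹(0.09) = -3.9200

Verification: P(X ≤ -3.9200) = 0.09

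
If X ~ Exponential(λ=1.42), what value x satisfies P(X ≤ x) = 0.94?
1.9813

We have X ~ Exponential(λ=1.42).

We want to find x such that P(X ≤ x) = 0.94.

This is the 94th percentile, which means 94% of values fall below this point.

Using the inverse CDF (quantile function):
x = F⁻¹(0.94) = 1.9813

Verification: P(X ≤ 1.9813) = 0.94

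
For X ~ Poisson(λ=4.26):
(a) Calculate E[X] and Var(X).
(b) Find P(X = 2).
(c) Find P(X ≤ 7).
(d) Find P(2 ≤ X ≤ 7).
(a) E[X] = 4.2600, Var(X) = 4.2600
(b) P(X = 2) = 0.128143
(c) P(X ≤ 7) = 0.931859
(d) P(2 ≤ X ≤ 7) = 0.857575

We have X ~ Poisson(λ=4.26).

(a) Moments:
E[X] = 4.2600
Var(X) = 4.2600
σ = √Var(X) = 2.0640

(b) Point probability using PMF:
P(X = 2) = 0.128143

(c) Cumulative probability using CDF:
P(X ≤ 7) = F(7) = 0.931859

(d) Range probability:
P(2 ≤ X ≤ 7) = P(X ≤ 7) - P(X ≤ 1)
                   = F(7) - F(1)
                   = 0.931859 - 0.074283
                   = 0.857575

This means approximately 85.8% of outcomes fall in the interval [2, 7].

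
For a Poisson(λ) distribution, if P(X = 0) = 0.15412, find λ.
λ = 1.8700

For a Poisson(λ) distribution, the PMF at 0 is:
P(X = 0) = λ^0 e^(-λ) / 0! = e^(-λ)

Given P(X = 0) = 0.15412:
e^(-λ) = 0.15412
-λ = ln(0.15412)
λ = -ln(0.15412) = 1.8700

Verification: e^(-1.8700) = 0.15412 ✓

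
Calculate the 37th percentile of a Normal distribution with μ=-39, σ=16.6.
-44.5088

We have X ~ Normal(μ=-39, σ=16.6).

We want to find x such that P(X ≤ x) = 0.37.

This is the 37th percentile, which means 37% of values fall below this point.

Using the inverse CDF (quantile function):
x = F⁻¹(0.37) = -44.5088

Verification: P(X ≤ -44.5088) = 0.37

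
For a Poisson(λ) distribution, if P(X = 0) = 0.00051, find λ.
λ = 7.5811

For a Poisson(λ) distribution, the PMF at 0 is:
P(X = 0) = λ^0 e^(-λ) / 0! = e^(-λ)

Given P(X = 0) = 0.00051:
e^(-λ) = 0.00051
-λ = ln(0.00051)
λ = -ln(0.00051) = 7.5811

Verification: e^(-7.5811) = 0.00051 ✓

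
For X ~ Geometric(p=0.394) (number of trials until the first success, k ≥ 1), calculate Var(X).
3.9037

We have X ~ Geometric(p=0.394) (number of trials until the first success, k ≥ 1).

For a Geometric distribution with p=0.394 (number of trials until the first success, k ≥ 1):
Var(X) = 3.9037

The variance measures the spread of the distribution around the mean.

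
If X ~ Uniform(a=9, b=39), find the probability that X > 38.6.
0.013333

We have X ~ Uniform(a=9, b=39).

P(X > 38.6) = 1 - P(X ≤ 38.6)
                = 1 - F(38.6)
                = 1 - 0.986667
                = 0.013333

So there's approximately a 1.3% chance that X exceeds 38.6.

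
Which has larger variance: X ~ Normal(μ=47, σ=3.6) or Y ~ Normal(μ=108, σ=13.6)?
Y has larger variance (184.9600 > 12.9600)

Compute the variance for each distribution:

X ~ Normal(μ=47, σ=3.6):
Var(X) = 12.9600

Y ~ Normal(μ=108, σ=13.6):
Var(Y) = 184.9600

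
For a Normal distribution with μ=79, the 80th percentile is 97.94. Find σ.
σ = 22.5042

For X ~ Normal(μ, σ), the p-th percentile satisfies x = μ + z_p × σ,
where z_p = Φ⁻¹(p) is the standard normal quantile.

Step 1: z_{0.8} = Φ⁻¹(0.8) = 0.8416

Step 2: Solve for σ:
97.94 = 79 + 0.8416 × σ
σ = (97.94 - 79) / 0.8416
σ = 18.94 / 0.8416
σ = 22.5042

Verification: μ + z × σ = 79 + 0.8416 × 22.5042 = 97.94 ✓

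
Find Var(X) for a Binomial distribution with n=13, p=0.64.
2.9952

We have X ~ Binomial(n=13, p=0.64).

For a Binomial distribution with n=13, p=0.64:
Var(X) = 2.9952

The variance measures the spread of the distribution around the mean.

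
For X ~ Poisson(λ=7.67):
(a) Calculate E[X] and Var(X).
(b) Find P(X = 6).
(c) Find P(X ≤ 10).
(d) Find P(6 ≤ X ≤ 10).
(a) E[X] = 7.6700, Var(X) = 7.6700
(b) P(X = 6) = 0.131947
(c) P(X ≤ 10) = 0.847238
(d) P(6 ≤ X ≤ 10) = 0.623871

We have X ~ Poisson(λ=7.67).

(a) Moments:
E[X] = 7.6700
Var(X) = 7.6700
σ = √Var(X) = 2.7695

(b) Point probability using PMF:
P(X = 6) = 0.131947

(c) Cumulative probability using CDF:
P(X ≤ 10) = F(10) = 0.847238

(d) Range probability:
P(6 ≤ X ≤ 10) = P(X ≤ 10) - P(X ≤ 5)
                   = F(10) - F(5)
                   = 0.847238 - 0.223367
                   = 0.623871

This means approximately 62.4% of outcomes fall in the interval [6, 10].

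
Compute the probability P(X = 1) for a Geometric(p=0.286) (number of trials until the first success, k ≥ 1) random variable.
0.286000

We have X ~ Geometric(p=0.286) (number of trials until the first success, k ≥ 1).

For a Geometric distribution, the PMF gives us the probability of each outcome.

Using the PMF formula:
P(X = 1) = 0.286000

Rounded to 4 decimal places: 0.2860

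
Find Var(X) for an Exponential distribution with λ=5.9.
0.0287

We have X ~ Exponential(λ=5.9).

For an Exponential distribution with λ=5.9:
Var(X) = 0.0287

The variance measures the spread of the distribution around the mean.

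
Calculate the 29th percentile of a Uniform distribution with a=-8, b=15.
-1.3300

We have X ~ Uniform(a=-8, b=15).

We want to find x such that P(X ≤ x) = 0.29.

This is the 29th percentile, which means 29% of values fall below this point.

Using the inverse CDF (quantile function):
x = F⁻¹(0.29) = -1.3300

Verification: P(X ≤ -1.3300) = 0.29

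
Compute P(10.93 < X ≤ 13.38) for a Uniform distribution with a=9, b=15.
0.408333

We have X ~ Uniform(a=9, b=15).

To find P(10.93 < X ≤ 13.38), we use:
P(10.93 < X ≤ 13.38) = P(X ≤ 13.38) - P(X ≤ 10.93)
                 = F(13.38) - F(10.93)
                 = 0.730000 - 0.321667
                 = 0.408333

So there's approximately a 40.8% chance that X falls in this range.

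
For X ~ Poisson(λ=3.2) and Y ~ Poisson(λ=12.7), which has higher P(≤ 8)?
X has higher probability (P(X ≤ 8) = 0.9943 > P(Y ≤ 8) = 0.1143)

Compute P(≤ 8) for each distribution:

X ~ Poisson(λ=3.2):
P(X ≤ 8) = 0.9943

Y ~ Poisson(λ=12.7):
P(Y ≤ 8) = 0.1143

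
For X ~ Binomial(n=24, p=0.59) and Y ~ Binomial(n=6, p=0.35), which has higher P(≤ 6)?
Y has higher probability (P(Y ≤ 6) = 1.0000 > P(X ≤ 6) = 0.0008)

Compute P(≤ 6) for each distribution:

X ~ Binomial(n=24, p=0.59):
P(X ≤ 6) = 0.0008

Y ~ Binomial(n=6, p=0.35):
P(Y ≤ 6) = 1.0000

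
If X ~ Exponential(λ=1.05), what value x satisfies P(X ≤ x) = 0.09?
0.0898

We have X ~ Exponential(λ=1.05).

We want to find x such that P(X ≤ x) = 0.09.

This is the 9th percentile, which means 9% of values fall below this point.

Using the inverse CDF (quantile function):
x = F⁻¹(0.09) = 0.0898

Verification: P(X ≤ 0.0898) = 0.09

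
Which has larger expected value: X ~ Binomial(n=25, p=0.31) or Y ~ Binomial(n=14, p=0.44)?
X has larger mean (7.7500 > 6.1600)

Compute the expected value for each distribution:

X ~ Binomial(n=25, p=0.31):
E[X] = 7.7500

Y ~ Binomial(n=14, p=0.44):
E[Y] = 6.1600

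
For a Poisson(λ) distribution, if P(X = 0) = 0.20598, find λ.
λ = 1.5800

For a Poisson(λ) distribution, the PMF at 0 is:
P(X = 0) = λ^0 e^(-λ) / 0! = e^(-λ)

Given P(X = 0) = 0.20598:
e^(-λ) = 0.20598
-λ = ln(0.20598)
λ = -ln(0.20598) = 1.5800

Verification: e^(-1.5800) = 0.20598 ✓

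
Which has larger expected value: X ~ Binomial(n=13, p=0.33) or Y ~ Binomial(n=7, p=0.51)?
X has larger mean (4.2900 > 3.5700)

Compute the expected value for each distribution:

X ~ Binomial(n=13, p=0.33):
E[X] = 4.2900

Y ~ Binomial(n=7, p=0.51):
E[Y] = 3.5700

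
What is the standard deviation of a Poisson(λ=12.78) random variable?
3.5749

We have X ~ Poisson(λ=12.78).

For a Poisson distribution with λ=12.78:
σ = √Var(X) = 3.5749

The standard deviation is the square root of the variance.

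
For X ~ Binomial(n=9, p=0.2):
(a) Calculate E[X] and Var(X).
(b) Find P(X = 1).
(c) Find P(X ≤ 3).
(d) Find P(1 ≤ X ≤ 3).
(a) E[X] = 1.8000, Var(X) = 1.4400
(b) P(X = 1) = 0.301990
(c) P(X ≤ 3) = 0.914358
(d) P(1 ≤ X ≤ 3) = 0.780141

We have X ~ Binomial(n=9, p=0.2).

(a) Moments:
E[X] = 1.8000
Var(X) = 1.4400
σ = √Var(X) = 1.2000

(b) Point probability using PMF:
P(X = 1) = 0.301990

(c) Cumulative probability using CDF:
P(X ≤ 3) = F(3) = 0.914358

(d) Range probability:
P(1 ≤ X ≤ 3) = P(X ≤ 3) - P(X ≤ 0)
                   = F(3) - F(0)
                   = 0.914358 - 0.134218
                   = 0.780141

This means approximately 78.0% of outcomes fall in the interval [1, 3].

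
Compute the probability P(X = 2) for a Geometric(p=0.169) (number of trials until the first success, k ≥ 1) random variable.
0.140439

We have X ~ Geometric(p=0.169) (number of trials until the first success, k ≥ 1).

For a Geometric distribution, the PMF gives us the probability of each outcome.

Using the PMF formula:
P(X = 2) = 0.140439

Rounded to 4 decimal places: 0.1404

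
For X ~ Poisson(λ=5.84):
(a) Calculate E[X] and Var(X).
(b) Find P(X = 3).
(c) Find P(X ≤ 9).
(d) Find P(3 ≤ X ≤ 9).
(a) E[X] = 5.8400, Var(X) = 5.8400
(b) P(X = 3) = 0.096562
(c) P(X ≤ 9) = 0.926650
(d) P(3 ≤ X ≤ 9) = 0.857149

We have X ~ Poisson(λ=5.84).

(a) Moments:
E[X] = 5.8400
Var(X) = 5.8400
σ = √Var(X) = 2.4166

(b) Point probability using PMF:
P(X = 3) = 0.096562

(c) Cumulative probability using CDF:
P(X ≤ 9) = F(9) = 0.926650

(d) Range probability:
P(3 ≤ X ≤ 9) = P(X ≤ 9) - P(X ≤ 2)
                   = F(9) - F(2)
                   = 0.926650 - 0.069500
                   = 0.857149

This means approximately 85.7% of outcomes fall in the interval [3, 9].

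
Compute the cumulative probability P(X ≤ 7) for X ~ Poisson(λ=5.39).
0.822857

We have X ~ Poisson(λ=5.39).

The CDF gives us P(X ≤ k).

Using the CDF:
P(X ≤ 7) = 0.822857

This means there's approximately a 82.3% chance that X is at most 7.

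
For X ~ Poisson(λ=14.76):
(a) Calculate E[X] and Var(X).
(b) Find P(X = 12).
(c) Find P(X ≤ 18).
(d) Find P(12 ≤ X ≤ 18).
(a) E[X] = 14.7600, Var(X) = 14.7600
(b) P(X = 12) = 0.086799
(c) P(X ≤ 18) = 0.836006
(d) P(12 ≤ X ≤ 18) = 0.634833

We have X ~ Poisson(λ=14.76).

(a) Moments:
E[X] = 14.7600
Var(X) = 14.7600
σ = √Var(X) = 3.8419

(b) Point probability using PMF:
P(X = 12) = 0.086799

(c) Cumulative probability using CDF:
P(X ≤ 18) = F(18) = 0.836006

(d) Range probability:
P(12 ≤ X ≤ 18) = P(X ≤ 18) - P(X ≤ 11)
                   = F(18) - F(11)
                   = 0.836006 - 0.201173
                   = 0.634833

This means approximately 63.5% of outcomes fall in the interval [12, 18].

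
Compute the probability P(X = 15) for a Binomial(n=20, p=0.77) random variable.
0.197899

We have X ~ Binomial(n=20, p=0.77).

For a Binomial distribution, the PMF gives us the probability of each outcome.

Using the PMF formula:
P(X = 15) = 0.197899

Rounded to 4 decimal places: 0.1979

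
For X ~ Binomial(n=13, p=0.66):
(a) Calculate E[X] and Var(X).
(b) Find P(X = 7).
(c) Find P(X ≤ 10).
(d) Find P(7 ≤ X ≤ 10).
(a) E[X] = 8.5800, Var(X) = 2.9172
(b) P(X = 7) = 0.144610
(c) P(X ≤ 10) = 0.871962
(d) P(7 ≤ X ≤ 10) = 0.758489

We have X ~ Binomial(n=13, p=0.66).

(a) Moments:
E[X] = 8.5800
Var(X) = 2.9172
σ = √Var(X) = 1.7080

(b) Point probability using PMF:
P(X = 7) = 0.144610

(c) Cumulative probability using CDF:
P(X ≤ 10) = F(10) = 0.871962

(d) Range probability:
P(7 ≤ X ≤ 10) = P(X ≤ 10) - P(X ≤ 6)
                   = F(10) - F(6)
                   = 0.871962 - 0.113473
                   = 0.758489

This means approximately 75.8% of outcomes fall in the interval [7, 10].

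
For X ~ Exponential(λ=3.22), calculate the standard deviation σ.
0.3106

We have X ~ Exponential(λ=3.22).

For an Exponential distribution with λ=3.22:
σ = √Var(X) = 0.3106

The standard deviation is the square root of the variance.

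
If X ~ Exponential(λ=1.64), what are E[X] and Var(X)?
E[X] = 0.6098, Var(X) = 0.3718

We have X ~ Exponential(λ=1.64).

For an Exponential distribution with λ=1.64:

Expected value:
E[X] = 0.6098

Variance:
Var(X) = 0.3718

Standard deviation:
σ = √Var(X) = 0.6098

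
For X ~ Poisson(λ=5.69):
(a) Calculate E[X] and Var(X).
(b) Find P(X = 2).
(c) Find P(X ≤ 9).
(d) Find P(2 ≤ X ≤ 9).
(a) E[X] = 5.6900, Var(X) = 5.6900
(b) P(X = 2) = 0.054709
(c) P(X ≤ 9) = 0.935766
(d) P(2 ≤ X ≤ 9) = 0.913157

We have X ~ Poisson(λ=5.69).

(a) Moments:
E[X] = 5.6900
Var(X) = 5.6900
σ = √Var(X) = 2.3854

(b) Point probability using PMF:
P(X = 2) = 0.054709

(c) Cumulative probability using CDF:
P(X ≤ 9) = F(9) = 0.935766

(d) Range probability:
P(2 ≤ X ≤ 9) = P(X ≤ 9) - P(X ≤ 1)
                   = F(9) - F(1)
                   = 0.935766 - 0.022609
                   = 0.913157

This means approximately 91.3% of outcomes fall in the interval [2, 9].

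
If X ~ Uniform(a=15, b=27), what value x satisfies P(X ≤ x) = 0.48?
20.7600

We have X ~ Uniform(a=15, b=27).

We want to find x such that P(X ≤ x) = 0.48.

This is the 48th percentile, which means 48% of values fall below this point.

Using the inverse CDF (quantile function):
x = F⁻¹(0.48) = 20.7600

Verification: P(X ≤ 20.7600) = 0.48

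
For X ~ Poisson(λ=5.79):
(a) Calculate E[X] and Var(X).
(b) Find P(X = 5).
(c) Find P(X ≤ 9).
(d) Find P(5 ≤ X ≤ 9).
(a) E[X] = 5.7900, Var(X) = 5.7900
(b) P(X = 5) = 0.165824
(c) P(X ≤ 9) = 0.929774
(d) P(5 ≤ X ≤ 9) = 0.615626

We have X ~ Poisson(λ=5.79).

(a) Moments:
E[X] = 5.7900
Var(X) = 5.7900
σ = √Var(X) = 2.4062

(b) Point probability using PMF:
P(X = 5) = 0.165824

(c) Cumulative probability using CDF:
P(X ≤ 9) = F(9) = 0.929774

(d) Range probability:
P(5 ≤ X ≤ 9) = P(X ≤ 9) - P(X ≤ 4)
                   = F(9) - F(4)
                   = 0.929774 - 0.314148
                   = 0.615626

This means approximately 61.6% of outcomes fall in the interval [5, 9].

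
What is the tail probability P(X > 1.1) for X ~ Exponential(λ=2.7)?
0.051303

We have X ~ Exponential(λ=2.7).

P(X > 1.1) = 1 - P(X ≤ 1.1)
                = 1 - F(1.1)
                = 1 - 0.948697
                = 0.051303

So there's approximately a 5.1% chance that X exceeds 1.1.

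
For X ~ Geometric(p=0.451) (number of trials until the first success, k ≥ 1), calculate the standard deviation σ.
1.6429

We have X ~ Geometric(p=0.451) (number of trials until the first success, k ≥ 1).

For a Geometric distribution with p=0.451 (number of trials until the first success, k ≥ 1):
σ = √Var(X) = 1.6429

The standard deviation is the square root of the variance.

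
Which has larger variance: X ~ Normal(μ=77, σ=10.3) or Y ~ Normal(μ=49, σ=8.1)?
X has larger variance (106.0900 > 65.6100)

Compute the variance for each distribution:

X ~ Normal(μ=77, σ=10.3):
Var(X) = 106.0900

Y ~ Normal(μ=49, σ=8.1):
Var(Y) = 65.6100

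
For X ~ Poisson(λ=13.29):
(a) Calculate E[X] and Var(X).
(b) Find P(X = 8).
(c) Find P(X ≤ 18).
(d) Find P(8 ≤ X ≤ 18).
(a) E[X] = 13.2900, Var(X) = 13.2900
(b) P(X = 8) = 0.040823
(c) P(X ≤ 18) = 0.918005
(d) P(8 ≤ X ≤ 18) = 0.871611

We have X ~ Poisson(λ=13.29).

(a) Moments:
E[X] = 13.2900
Var(X) = 13.2900
σ = √Var(X) = 3.6455

(b) Point probability using PMF:
P(X = 8) = 0.040823

(c) Cumulative probability using CDF:
P(X ≤ 18) = F(18) = 0.918005

(d) Range probability:
P(8 ≤ X ≤ 18) = P(X ≤ 18) - P(X ≤ 7)
                   = F(18) - F(7)
                   = 0.918005 - 0.046394
                   = 0.871611

This means approximately 87.2% of outcomes fall in the interval [8, 18].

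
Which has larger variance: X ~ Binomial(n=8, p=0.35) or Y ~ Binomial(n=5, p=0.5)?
X has larger variance (1.8200 > 1.2500)

Compute the variance for each distribution:

X ~ Binomial(n=8, p=0.35):
Var(X) = 1.8200

Y ~ Binomial(n=5, p=0.5):
Var(Y) = 1.2500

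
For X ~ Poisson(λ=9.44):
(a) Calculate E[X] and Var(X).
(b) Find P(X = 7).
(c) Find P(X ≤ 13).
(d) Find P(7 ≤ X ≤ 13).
(a) E[X] = 9.4400, Var(X) = 9.4400
(b) P(X = 7) = 0.105350
(c) P(X ≤ 13) = 0.901797
(d) P(7 ≤ X ≤ 13) = 0.732212

We have X ~ Poisson(λ=9.44).

(a) Moments:
E[X] = 9.4400
Var(X) = 9.4400
σ = √Var(X) = 3.0725

(b) Point probability using PMF:
P(X = 7) = 0.105350

(c) Cumulative probability using CDF:
P(X ≤ 13) = F(13) = 0.901797

(d) Range probability:
P(7 ≤ X ≤ 13) = P(X ≤ 13) - P(X ≤ 6)
                   = F(13) - F(6)
                   = 0.901797 - 0.169585
                   = 0.732212

This means approximately 73.2% of outcomes fall in the interval [7, 13].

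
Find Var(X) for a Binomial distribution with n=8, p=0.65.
1.8200

We have X ~ Binomial(n=8, p=0.65).

For a Binomial distribution with n=8, p=0.65:
Var(X) = 1.8200

The variance measures the spread of the distribution around the mean.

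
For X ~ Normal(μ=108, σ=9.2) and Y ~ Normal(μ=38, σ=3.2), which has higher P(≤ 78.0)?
Y has higher probability (P(Y ≤ 78.0) = 1.0000 > P(X ≤ 78.0) = 0.0006)

Compute P(≤ 78.0) for each distribution:

X ~ Normal(μ=108, σ=9.2):
P(X ≤ 78.0) = 0.0006

Y ~ Normal(μ=38, σ=3.2):
P(Y ≤ 78.0) = 1.0000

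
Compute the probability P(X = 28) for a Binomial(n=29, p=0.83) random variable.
0.026732

We have X ~ Binomial(n=29, p=0.83).

For a Binomial distribution, the PMF gives us the probability of each outcome.

Using the PMF formula:
P(X = 28) = 0.026732

Rounded to 4 decimal places: 0.0267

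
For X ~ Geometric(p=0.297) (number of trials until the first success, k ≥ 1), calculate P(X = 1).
0.297000

We have X ~ Geometric(p=0.297) (number of trials until the first success, k ≥ 1).

For a Geometric distribution, the PMF gives us the probability of each outcome.

Using the PMF formula:
P(X = 1) = 0.297000

Rounded to 4 decimal places: 0.2970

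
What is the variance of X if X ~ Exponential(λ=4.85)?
0.0425

We have X ~ Exponential(λ=4.85).

For an Exponential distribution with λ=4.85:
Var(X) = 0.0425

The variance measures the spread of the distribution around the mean.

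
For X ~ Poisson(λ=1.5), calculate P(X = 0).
0.223130

We have X ~ Poisson(λ=1.5).

For a Poisson distribution, the PMF gives us the probability of each outcome.

Using the PMF formula:
P(X = 0) = 0.223130

Rounded to 4 decimal places: 0.2231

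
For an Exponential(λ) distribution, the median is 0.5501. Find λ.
λ = 1.2600

For X ~ Exponential(λ), the CDF is F(x) = 1 - e^(-λx).
The median m satisfies F(m) = 0.5:
1 - e^(-λm) = 0.5
e^(-λm) = 0.5
λm = ln(2)
m = ln(2) / λ

Given m = 0.5501:
λ = ln(2) / 0.5501 = 0.693147 / 0.5501 = 1.2600

Verification: ln(2) / 1.2600 = 0.5501 ✓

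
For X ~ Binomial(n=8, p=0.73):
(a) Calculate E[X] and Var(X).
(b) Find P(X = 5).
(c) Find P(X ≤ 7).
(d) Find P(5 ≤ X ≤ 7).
(a) E[X] = 5.8400, Var(X) = 1.5768
(b) P(X = 5) = 0.228504
(c) P(X ≤ 7) = 0.919354
(d) P(5 ≤ X ≤ 7) = 0.776031

We have X ~ Binomial(n=8, p=0.73).

(a) Moments:
E[X] = 5.8400
Var(X) = 1.5768
σ = √Var(X) = 1.2557

(b) Point probability using PMF:
P(X = 5) = 0.228504

(c) Cumulative probability using CDF:
P(X ≤ 7) = F(7) = 0.919354

(d) Range probability:
P(5 ≤ X ≤ 7) = P(X ≤ 7) - P(X ≤ 4)
                   = F(7) - F(4)
                   = 0.919354 - 0.143323
                   = 0.776031

This means approximately 77.6% of outcomes fall in the interval [5, 7].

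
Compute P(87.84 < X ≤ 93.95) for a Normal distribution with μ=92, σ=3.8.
0.559264

We have X ~ Normal(μ=92, σ=3.8).

To find P(87.84 < X ≤ 93.95), we use:
P(87.84 < X ≤ 93.95) = P(X ≤ 93.95) - P(X ≤ 87.84)
                 = F(93.95) - F(87.84)
                 = 0.696080 - 0.136816
                 = 0.559264

So there's approximately a 55.9% chance that X falls in this range.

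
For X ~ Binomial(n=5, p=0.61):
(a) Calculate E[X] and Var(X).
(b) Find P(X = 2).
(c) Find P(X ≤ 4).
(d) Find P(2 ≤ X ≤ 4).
(a) E[X] = 3.0500, Var(X) = 1.1895
(b) P(X = 2) = 0.220726
(c) P(X ≤ 4) = 0.915540
(d) P(2 ≤ X ≤ 4) = 0.835958

We have X ~ Binomial(n=5, p=0.61).

(a) Moments:
E[X] = 3.0500
Var(X) = 1.1895
σ = √Var(X) = 1.0906

(b) Point probability using PMF:
P(X = 2) = 0.220726

(c) Cumulative probability using CDF:
P(X ≤ 4) = F(4) = 0.915540

(d) Range probability:
P(2 ≤ X ≤ 4) = P(X ≤ 4) - P(X ≤ 1)
                   = F(4) - F(1)
                   = 0.915540 - 0.079582
                   = 0.835958

This means approximately 83.6% of outcomes fall in the interval [2, 4].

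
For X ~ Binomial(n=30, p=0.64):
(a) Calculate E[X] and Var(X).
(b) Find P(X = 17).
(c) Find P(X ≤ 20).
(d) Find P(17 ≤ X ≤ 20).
(a) E[X] = 19.2000, Var(X) = 6.9120
(b) P(X = 17) = 0.103587
(c) P(X ≤ 20) = 0.684229
(d) P(17 ≤ X ≤ 20) = 0.531935

We have X ~ Binomial(n=30, p=0.64).

(a) Moments:
E[X] = 19.2000
Var(X) = 6.9120
σ = √Var(X) = 2.6291

(b) Point probability using PMF:
P(X = 17) = 0.103587

(c) Cumulative probability using CDF:
P(X ≤ 20) = F(20) = 0.684229

(d) Range probability:
P(17 ≤ X ≤ 20) = P(X ≤ 20) - P(X ≤ 16)
                   = F(20) - F(16)
                   = 0.684229 - 0.152294
                   = 0.531935

This means approximately 53.2% of outcomes fall in the interval [17, 20].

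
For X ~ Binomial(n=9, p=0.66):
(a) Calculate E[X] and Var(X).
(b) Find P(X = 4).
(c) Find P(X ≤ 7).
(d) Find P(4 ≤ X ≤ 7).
(a) E[X] = 5.9400, Var(X) = 2.0196
(b) P(X = 4) = 0.108628
(c) P(X ≤ 7) = 0.866065
(d) P(4 ≤ X ≤ 7) = 0.819400

We have X ~ Binomial(n=9, p=0.66).

(a) Moments:
E[X] = 5.9400
Var(X) = 2.0196
σ = √Var(X) = 1.4211

(b) Point probability using PMF:
P(X = 4) = 0.108628

(c) Cumulative probability using CDF:
P(X ≤ 7) = F(7) = 0.866065

(d) Range probability:
P(4 ≤ X ≤ 7) = P(X ≤ 7) - P(X ≤ 3)
                   = F(7) - F(3)
                   = 0.866065 - 0.046664
                   = 0.819400

This means approximately 81.9% of outcomes fall in the interval [4, 7].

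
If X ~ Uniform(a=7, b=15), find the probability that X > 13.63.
0.171250

We have X ~ Uniform(a=7, b=15).

P(X > 13.63) = 1 - P(X ≤ 13.63)
                = 1 - F(13.63)
                = 1 - 0.828750
                = 0.171250

So there's approximately a 17.1% chance that X exceeds 13.63.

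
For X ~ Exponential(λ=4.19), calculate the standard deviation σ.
0.2387

We have X ~ Exponential(λ=4.19).

For an Exponential distribution with λ=4.19:
σ = √Var(X) = 0.2387

The standard deviation is the square root of the variance.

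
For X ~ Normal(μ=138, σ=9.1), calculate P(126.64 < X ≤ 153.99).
0.854602

We have X ~ Normal(μ=138, σ=9.1).

To find P(126.64 < X ≤ 153.99), we use:
P(126.64 < X ≤ 153.99) = P(X ≤ 153.99) - P(X ≤ 126.64)
                 = F(153.99) - F(126.64)
                 = 0.960553 - 0.105951
                 = 0.854602

So there's approximately a 85.5% chance that X falls in this range.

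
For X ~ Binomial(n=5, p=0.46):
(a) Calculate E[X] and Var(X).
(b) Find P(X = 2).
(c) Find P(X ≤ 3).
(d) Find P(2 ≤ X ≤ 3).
(a) E[X] = 2.3000, Var(X) = 1.2420
(b) P(X = 2) = 0.333194
(c) P(X ≤ 3) = 0.858512
(d) P(2 ≤ X ≤ 3) = 0.617026

We have X ~ Binomial(n=5, p=0.46).

(a) Moments:
E[X] = 2.3000
Var(X) = 1.2420
σ = √Var(X) = 1.1145

(b) Point probability using PMF:
P(X = 2) = 0.333194

(c) Cumulative probability using CDF:
P(X ≤ 3) = F(3) = 0.858512

(d) Range probability:
P(2 ≤ X ≤ 3) = P(X ≤ 3) - P(X ≤ 1)
                   = F(3) - F(1)
                   = 0.858512 - 0.241487
                   = 0.617026

This means approximately 61.7% of outcomes fall in the interval [2, 3].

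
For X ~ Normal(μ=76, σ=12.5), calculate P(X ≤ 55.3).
0.048861

We have X ~ Normal(μ=76, σ=12.5).

The CDF gives us P(X ≤ k).

Using the CDF:
P(X ≤ 55.3) = 0.048861

This means there's approximately a 4.9% chance that X is at most 55.3.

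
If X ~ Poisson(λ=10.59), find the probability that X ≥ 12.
0.371915

We have X ~ Poisson(λ=10.59).

For discrete distributions, P(X ≥ 12) = 1 - P(X ≤ 11).

P(X ≤ 11) = 0.628085
P(X ≥ 12) = 1 - 0.628085 = 0.371915

So there's approximately a 37.2% chance that X is at least 12.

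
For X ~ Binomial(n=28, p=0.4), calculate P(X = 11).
0.152457

We have X ~ Binomial(n=28, p=0.4).

For a Binomial distribution, the PMF gives us the probability of each outcome.

Using the PMF formula:
P(X = 11) = 0.152457

Rounded to 4 decimal places: 0.1525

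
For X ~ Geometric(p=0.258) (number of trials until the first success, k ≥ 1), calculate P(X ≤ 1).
0.258000

We have X ~ Geometric(p=0.258) (number of trials until the first success, k ≥ 1).

The CDF gives us P(X ≤ k).

Using the CDF:
P(X ≤ 1) = 0.258000

This means there's approximately a 25.8% chance that X is at most 1.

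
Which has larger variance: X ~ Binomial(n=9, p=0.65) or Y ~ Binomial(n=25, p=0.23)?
Y has larger variance (4.4275 > 2.0475)

Compute the variance for each distribution:

X ~ Binomial(n=9, p=0.65):
Var(X) = 2.0475

Y ~ Binomial(n=25, p=0.23):
Var(Y) = 4.4275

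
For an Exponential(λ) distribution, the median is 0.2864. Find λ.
λ = 2.4202

For X ~ Exponential(λ), the CDF is F(x) = 1 - e^(-λx).
The median m satisfies F(m) = 0.5:
1 - e^(-λm) = 0.5
e^(-λm) = 0.5
λm = ln(2)
m = ln(2) / λ

Given m = 0.2864:
λ = ln(2) / 0.2864 = 0.693147 / 0.2864 = 2.4202

Verification: ln(2) / 2.4202 = 0.2864 ✓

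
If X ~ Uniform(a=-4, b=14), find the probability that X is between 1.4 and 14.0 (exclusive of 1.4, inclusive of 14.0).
0.700000

We have X ~ Uniform(a=-4, b=14).

To find P(1.4 < X ≤ 14.0), we use:
P(1.4 < X ≤ 14.0) = P(X ≤ 14.0) - P(X ≤ 1.4)
                 = F(14.0) - F(1.4)
                 = 1.000000 - 0.300000
                 = 0.700000

So there's approximately a 70.0% chance that X falls in this range.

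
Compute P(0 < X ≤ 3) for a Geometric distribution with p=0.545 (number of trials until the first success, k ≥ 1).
0.905804

We have X ~ Geometric(p=0.545) (number of trials until the first success, k ≥ 1).

To find P(0 < X ≤ 3), we use:
P(0 < X ≤ 3) = P(X ≤ 3) - P(X ≤ 0)
                 = F(3) - F(0)
                 = 0.905804 - 0.000000
                 = 0.905804

So there's approximately a 90.6% chance that X falls in this range.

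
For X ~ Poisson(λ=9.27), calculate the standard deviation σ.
3.0447

We have X ~ Poisson(λ=9.27).

For a Poisson distribution with λ=9.27:
σ = √Var(X) = 3.0447

The standard deviation is the square root of the variance.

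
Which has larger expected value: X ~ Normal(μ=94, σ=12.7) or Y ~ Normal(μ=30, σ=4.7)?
X has larger mean (94.0000 > 30.0000)

Compute the expected value for each distribution:

X ~ Normal(μ=94, σ=12.7):
E[X] = 94.0000

Y ~ Normal(μ=30, σ=4.7):
E[Y] = 30.0000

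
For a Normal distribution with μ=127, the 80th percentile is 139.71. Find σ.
σ = 15.1018

For X ~ Normal(μ, σ), the p-th percentile satisfies x = μ + z_p × σ,
where z_p = Φ⁻¹(p) is the standard normal quantile.

Step 1: z_{0.8} = Φ⁻¹(0.8) = 0.8416

Step 2: Solve for σ:
139.71 = 127 + 0.8416 × σ
σ = (139.71 - 127) / 0.8416
σ = 12.71 / 0.8416
σ = 15.1018

Verification: μ + z × σ = 127 + 0.8416 × 15.1018 = 139.71 ✓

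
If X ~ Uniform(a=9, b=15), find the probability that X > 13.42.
0.263333

We have X ~ Uniform(a=9, b=15).

P(X > 13.42) = 1 - P(X ≤ 13.42)
                = 1 - F(13.42)
                = 1 - 0.736667
                = 0.263333

So there's approximately a 26.3% chance that X exceeds 13.42.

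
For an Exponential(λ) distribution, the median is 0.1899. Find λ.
λ = 3.6501

For X ~ Exponential(λ), the CDF is F(x) = 1 - e^(-λx).
The median m satisfies F(m) = 0.5:
1 - e^(-λm) = 0.5
e^(-λm) = 0.5
λm = ln(2)
m = ln(2) / λ

Given m = 0.1899:
λ = ln(2) / 0.1899 = 0.693147 / 0.1899 = 3.6501

Verification: ln(2) / 3.6501 = 0.1899 ✓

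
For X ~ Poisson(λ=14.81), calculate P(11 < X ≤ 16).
0.484580

We have X ~ Poisson(λ=14.81).

To find P(11 < X ≤ 16), we use:
P(11 < X ≤ 16) = P(X ≤ 16) - P(X ≤ 11)
                 = F(16) - F(11)
                 = 0.682247 - 0.197667
                 = 0.484580

So there's approximately a 48.5% chance that X falls in this range.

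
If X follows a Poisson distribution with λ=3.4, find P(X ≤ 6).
0.942147

We have X ~ Poisson(λ=3.4).

The CDF gives us P(X ≤ k).

Using the CDF:
P(X ≤ 6) = 0.942147

This means there's approximately a 94.2% chance that X is at most 6.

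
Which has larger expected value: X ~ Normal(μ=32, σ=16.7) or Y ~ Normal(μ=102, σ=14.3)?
Y has larger mean (102.0000 > 32.0000)

Compute the expected value for each distribution:

X ~ Normal(μ=32, σ=16.7):
E[X] = 32.0000

Y ~ Normal(μ=102, σ=14.3):
E[Y] = 102.0000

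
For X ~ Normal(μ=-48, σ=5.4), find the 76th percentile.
-44.1860

We have X ~ Normal(μ=-48, σ=5.4).

We want to find x such that P(X ≤ x) = 0.76.

This is the 76th percentile, which means 76% of values fall below this point.

Using the inverse CDF (quantile function):
x = F⁻¹(0.76) = -44.1860

Verification: P(X ≤ -44.1860) = 0.76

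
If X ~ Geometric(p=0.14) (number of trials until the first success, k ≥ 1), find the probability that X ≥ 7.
0.404567

We have X ~ Geometric(p=0.14) (number of trials until the first success, k ≥ 1).

For discrete distributions, P(X ≥ 7) = 1 - P(X ≤ 6).

P(X ≤ 6) = 0.595433
P(X ≥ 7) = 1 - 0.595433 = 0.404567

So there's approximately a 40.5% chance that X is at least 7.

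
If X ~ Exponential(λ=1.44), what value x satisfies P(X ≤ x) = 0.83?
1.2305

We have X ~ Exponential(λ=1.44).

We want to find x such that P(X ≤ x) = 0.83.

This is the 83rd percentile, which means 83% of values fall below this point.

Using the inverse CDF (quantile function):
x = F⁻¹(0.83) = 1.2305

Verification: P(X ≤ 1.2305) = 0.83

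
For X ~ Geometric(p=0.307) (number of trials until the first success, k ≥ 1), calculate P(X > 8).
0.053194

We have X ~ Geometric(p=0.307) (number of trials until the first success, k ≥ 1).

P(X > 8) = 1 - P(X ≤ 8)
                = 1 - F(8)
                = 1 - 0.946806
                = 0.053194

So there's approximately a 5.3% chance that X exceeds 8.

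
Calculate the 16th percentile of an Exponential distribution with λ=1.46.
0.1194

We have X ~ Exponential(λ=1.46).

We want to find x such that P(X ≤ x) = 0.16.

This is the 16th percentile, which means 16% of values fall below this point.

Using the inverse CDF (quantile function):
x = F⁻¹(0.16) = 0.1194

Verification: P(X ≤ 0.1194) = 0.16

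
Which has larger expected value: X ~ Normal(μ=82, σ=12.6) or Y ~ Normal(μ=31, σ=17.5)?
X has larger mean (82.0000 > 31.0000)

Compute the expected value for each distribution:

X ~ Normal(μ=82, σ=12.6):
E[X] = 82.0000

Y ~ Normal(μ=31, σ=17.5):
E[Y] = 31.0000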